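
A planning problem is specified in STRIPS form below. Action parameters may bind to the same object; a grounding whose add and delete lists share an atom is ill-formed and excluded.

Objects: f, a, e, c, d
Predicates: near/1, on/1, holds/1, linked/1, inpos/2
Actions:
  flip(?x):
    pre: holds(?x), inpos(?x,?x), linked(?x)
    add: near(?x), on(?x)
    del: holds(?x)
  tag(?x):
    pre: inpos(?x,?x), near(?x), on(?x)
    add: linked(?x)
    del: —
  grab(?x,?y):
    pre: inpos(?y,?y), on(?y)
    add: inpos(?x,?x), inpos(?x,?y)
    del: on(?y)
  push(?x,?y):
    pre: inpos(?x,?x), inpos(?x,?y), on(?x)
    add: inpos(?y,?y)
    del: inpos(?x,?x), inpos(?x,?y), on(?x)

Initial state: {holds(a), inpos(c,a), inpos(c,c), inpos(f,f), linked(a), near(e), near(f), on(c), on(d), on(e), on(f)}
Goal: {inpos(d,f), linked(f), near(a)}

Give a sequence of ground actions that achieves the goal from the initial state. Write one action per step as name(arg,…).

tag(f); grab(a,c); flip(a); grab(d,f)

1. tag(f)  →  {holds(a), inpos(c,a), inpos(c,c), inpos(f,f), linked(a), linked(f), near(e), near(f), on(c), on(d), on(e), on(f)}
2. grab(a,c)  →  {holds(a), inpos(a,a), inpos(a,c), inpos(c,a), inpos(c,c), inpos(f,f), linked(a), linked(f), near(e), near(f), on(d), on(e), on(f)}
3. flip(a)  →  {inpos(a,a), inpos(a,c), inpos(c,a), inpos(c,c), inpos(f,f), linked(a), linked(f), near(a), near(e), near(f), on(a), on(d), on(e), on(f)}
4. grab(d,f)  →  {inpos(a,a), inpos(a,c), inpos(c,a), inpos(c,c), inpos(d,d), inpos(d,f), inpos(f,f), linked(a), linked(f), near(a), near(e), near(f), on(a), on(d), on(e)}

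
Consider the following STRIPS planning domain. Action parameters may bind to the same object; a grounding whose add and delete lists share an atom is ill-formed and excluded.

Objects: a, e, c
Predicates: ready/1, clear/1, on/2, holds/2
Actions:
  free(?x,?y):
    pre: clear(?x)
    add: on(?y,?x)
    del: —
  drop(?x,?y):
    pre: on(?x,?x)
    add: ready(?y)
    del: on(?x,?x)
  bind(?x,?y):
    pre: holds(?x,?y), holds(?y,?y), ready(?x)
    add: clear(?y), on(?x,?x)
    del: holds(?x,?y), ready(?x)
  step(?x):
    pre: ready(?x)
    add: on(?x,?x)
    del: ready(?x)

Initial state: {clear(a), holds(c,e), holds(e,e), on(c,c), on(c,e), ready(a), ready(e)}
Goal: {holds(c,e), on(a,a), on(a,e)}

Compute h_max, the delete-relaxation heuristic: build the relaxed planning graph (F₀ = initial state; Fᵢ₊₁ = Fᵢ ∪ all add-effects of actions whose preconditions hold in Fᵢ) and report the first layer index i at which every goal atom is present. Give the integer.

F0 = init (7 atoms)
F1 = F0 ∪ {clear(e), on(a,a), on(c,a), on(e,a), on(e,e), ready(c)}  (13 atoms)
F2 = F1 ∪ {on(a,e)}  (14 atoms)
goal ⊆ F2  ⇒  h_max = 2

2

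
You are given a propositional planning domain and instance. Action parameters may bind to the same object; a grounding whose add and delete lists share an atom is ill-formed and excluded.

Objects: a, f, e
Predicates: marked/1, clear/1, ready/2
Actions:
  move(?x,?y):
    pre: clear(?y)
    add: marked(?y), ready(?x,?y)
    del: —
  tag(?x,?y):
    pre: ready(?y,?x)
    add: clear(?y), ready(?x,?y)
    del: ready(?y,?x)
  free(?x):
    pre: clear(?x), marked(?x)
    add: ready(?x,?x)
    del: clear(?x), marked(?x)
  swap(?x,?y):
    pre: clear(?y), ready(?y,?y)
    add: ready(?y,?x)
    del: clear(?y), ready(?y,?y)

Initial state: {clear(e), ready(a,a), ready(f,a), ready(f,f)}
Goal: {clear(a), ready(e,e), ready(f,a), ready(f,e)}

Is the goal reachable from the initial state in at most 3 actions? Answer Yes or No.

1. move(a,e)  →  {clear(e), marked(e), ready(a,a), ready(a,e), ready(f,a), ready(f,f)}
2. move(f,e)  →  {clear(e), marked(e), ready(a,a), ready(a,e), ready(f,a), ready(f,e), ready(f,f)}
3. move(e,e)  →  {clear(e), marked(e), ready(a,a), ready(a,e), ready(e,e), ready(f,a), ready(f,e), ready(f,f)}
4. tag(e,a)  →  {clear(a), clear(e), marked(e), ready(a,a), ready(e,a), ready(e,e), ready(f,a), ready(f,e), ready(f,f)}
optimal plan length = 4; 4 > 3

No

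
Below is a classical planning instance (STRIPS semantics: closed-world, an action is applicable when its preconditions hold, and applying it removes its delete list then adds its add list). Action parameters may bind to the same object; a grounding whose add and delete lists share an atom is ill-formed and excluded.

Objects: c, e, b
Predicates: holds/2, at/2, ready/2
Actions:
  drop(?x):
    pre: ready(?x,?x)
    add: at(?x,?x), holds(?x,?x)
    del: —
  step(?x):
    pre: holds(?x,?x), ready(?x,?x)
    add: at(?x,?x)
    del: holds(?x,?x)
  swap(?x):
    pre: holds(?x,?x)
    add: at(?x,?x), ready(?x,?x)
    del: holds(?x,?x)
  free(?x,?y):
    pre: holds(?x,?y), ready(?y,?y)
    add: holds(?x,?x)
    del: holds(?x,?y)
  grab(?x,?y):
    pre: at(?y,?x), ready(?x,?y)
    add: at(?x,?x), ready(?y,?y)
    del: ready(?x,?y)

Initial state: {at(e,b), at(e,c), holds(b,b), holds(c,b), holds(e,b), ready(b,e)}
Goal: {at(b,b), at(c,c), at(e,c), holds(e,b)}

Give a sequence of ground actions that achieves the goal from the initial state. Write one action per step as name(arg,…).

1. swap(b)  →  {at(b,b), at(e,b), at(e,c), holds(c,b), holds(e,b), ready(b,b), ready(b,e)}
2. free(c,b)  →  {at(b,b), at(e,b), at(e,c), holds(c,c), holds(e,b), ready(b,b), ready(b,e)}
3. swap(c)  →  {at(b,b), at(c,c), at(e,b), at(e,c), holds(e,b), ready(b,b), ready(b,e), ready(c,c)}

swap(b); free(c,b); swap(c)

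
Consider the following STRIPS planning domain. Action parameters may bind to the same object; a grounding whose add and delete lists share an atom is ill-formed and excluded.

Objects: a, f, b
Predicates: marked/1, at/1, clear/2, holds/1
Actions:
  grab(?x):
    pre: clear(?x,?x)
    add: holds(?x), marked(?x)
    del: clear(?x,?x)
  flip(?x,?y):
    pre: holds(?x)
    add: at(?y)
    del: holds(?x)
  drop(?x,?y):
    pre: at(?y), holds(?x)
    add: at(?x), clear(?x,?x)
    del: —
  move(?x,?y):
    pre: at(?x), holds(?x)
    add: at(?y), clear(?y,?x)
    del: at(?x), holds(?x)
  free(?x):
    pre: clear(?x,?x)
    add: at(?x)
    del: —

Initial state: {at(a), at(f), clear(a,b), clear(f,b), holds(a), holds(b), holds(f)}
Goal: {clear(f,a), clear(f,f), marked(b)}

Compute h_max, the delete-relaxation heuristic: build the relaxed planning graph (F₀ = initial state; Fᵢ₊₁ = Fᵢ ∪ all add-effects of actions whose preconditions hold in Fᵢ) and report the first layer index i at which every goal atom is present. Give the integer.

F0 = init (7 atoms)
F1 = F0 ∪ {at(b), clear(a,a), clear(a,f), clear(b,a), clear(b,b), clear(b,f), clear(f,a), clear(f,f)}  (15 atoms)
F2 = F1 ∪ {marked(a), marked(b), marked(f)}  (18 atoms)
goal ⊆ F2  ⇒  h_max = 2

2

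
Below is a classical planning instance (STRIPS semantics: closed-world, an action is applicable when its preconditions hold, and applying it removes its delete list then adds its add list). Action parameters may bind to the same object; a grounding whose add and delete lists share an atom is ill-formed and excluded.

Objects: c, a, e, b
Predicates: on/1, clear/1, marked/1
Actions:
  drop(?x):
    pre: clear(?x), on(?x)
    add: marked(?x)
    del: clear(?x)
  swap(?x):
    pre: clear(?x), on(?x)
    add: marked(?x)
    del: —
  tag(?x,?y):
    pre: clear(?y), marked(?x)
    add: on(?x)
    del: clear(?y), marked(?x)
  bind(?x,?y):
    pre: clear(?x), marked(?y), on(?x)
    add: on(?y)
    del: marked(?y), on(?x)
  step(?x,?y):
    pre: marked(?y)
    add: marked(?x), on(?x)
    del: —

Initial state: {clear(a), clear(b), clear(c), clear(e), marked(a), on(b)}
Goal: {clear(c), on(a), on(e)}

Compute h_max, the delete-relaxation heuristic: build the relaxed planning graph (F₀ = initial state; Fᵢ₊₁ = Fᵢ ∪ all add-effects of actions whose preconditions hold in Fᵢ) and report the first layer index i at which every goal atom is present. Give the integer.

F0 = init (6 atoms)
F1 = F0 ∪ {marked(b), marked(c), marked(e), on(a), on(c), on(e)}  (12 atoms)
goal ⊆ F1  ⇒  h_max = 1

1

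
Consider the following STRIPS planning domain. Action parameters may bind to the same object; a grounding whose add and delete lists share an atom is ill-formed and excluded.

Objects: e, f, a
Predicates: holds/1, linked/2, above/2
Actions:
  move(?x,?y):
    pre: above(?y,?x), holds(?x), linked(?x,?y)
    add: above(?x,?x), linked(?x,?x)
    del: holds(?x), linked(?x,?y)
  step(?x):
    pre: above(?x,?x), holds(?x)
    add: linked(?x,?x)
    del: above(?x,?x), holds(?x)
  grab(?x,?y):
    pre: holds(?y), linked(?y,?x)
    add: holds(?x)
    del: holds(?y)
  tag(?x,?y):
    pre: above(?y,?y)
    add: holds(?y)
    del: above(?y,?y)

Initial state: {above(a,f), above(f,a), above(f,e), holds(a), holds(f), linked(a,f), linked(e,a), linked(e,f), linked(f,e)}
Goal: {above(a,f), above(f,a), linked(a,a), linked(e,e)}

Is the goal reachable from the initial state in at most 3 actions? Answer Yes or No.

1. move(a,f)  →  {above(a,a), above(a,f), above(f,a), above(f,e), holds(f), linked(a,a), linked(e,a), linked(e,f), linked(f,e)}
2. grab(e,f)  →  {above(a,a), above(a,f), above(f,a), above(f,e), holds(e), linked(a,a), linked(e,a), linked(e,f), linked(f,e)}
3. move(e,f)  →  {above(a,a), above(a,f), above(e,e), above(f,a), above(f,e), linked(a,a), linked(e,a), linked(e,e), linked(f,e)}
optimal plan length = 3; 3 ≤ 3

Yes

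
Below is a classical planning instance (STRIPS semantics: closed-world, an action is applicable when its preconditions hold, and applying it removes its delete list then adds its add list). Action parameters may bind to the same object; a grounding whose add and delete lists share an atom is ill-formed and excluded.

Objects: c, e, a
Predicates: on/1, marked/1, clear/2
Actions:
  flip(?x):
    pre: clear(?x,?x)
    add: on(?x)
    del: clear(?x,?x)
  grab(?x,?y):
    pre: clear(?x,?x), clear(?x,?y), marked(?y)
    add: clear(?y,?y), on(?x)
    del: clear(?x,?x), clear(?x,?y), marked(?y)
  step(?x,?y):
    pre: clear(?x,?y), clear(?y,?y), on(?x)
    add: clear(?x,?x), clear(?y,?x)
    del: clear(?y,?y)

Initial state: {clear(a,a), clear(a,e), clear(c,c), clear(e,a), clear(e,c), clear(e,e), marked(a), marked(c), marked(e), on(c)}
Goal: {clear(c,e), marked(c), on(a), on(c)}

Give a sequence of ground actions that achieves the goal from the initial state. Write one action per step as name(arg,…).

1. flip(e)  →  {clear(a,a), clear(a,e), clear(c,c), clear(e,a), clear(e,c), marked(a), marked(c), marked(e), on(c), on(e)}
2. flip(a)  →  {clear(a,e), clear(c,c), clear(e,a), clear(e,c), marked(a), marked(c), marked(e), on(a), on(c), on(e)}
3. step(e,c)  →  {clear(a,e), clear(c,e), clear(e,a), clear(e,c), clear(e,e), marked(a), marked(c), marked(e), on(a), on(c), on(e)}

flip(e); flip(a); step(e,c)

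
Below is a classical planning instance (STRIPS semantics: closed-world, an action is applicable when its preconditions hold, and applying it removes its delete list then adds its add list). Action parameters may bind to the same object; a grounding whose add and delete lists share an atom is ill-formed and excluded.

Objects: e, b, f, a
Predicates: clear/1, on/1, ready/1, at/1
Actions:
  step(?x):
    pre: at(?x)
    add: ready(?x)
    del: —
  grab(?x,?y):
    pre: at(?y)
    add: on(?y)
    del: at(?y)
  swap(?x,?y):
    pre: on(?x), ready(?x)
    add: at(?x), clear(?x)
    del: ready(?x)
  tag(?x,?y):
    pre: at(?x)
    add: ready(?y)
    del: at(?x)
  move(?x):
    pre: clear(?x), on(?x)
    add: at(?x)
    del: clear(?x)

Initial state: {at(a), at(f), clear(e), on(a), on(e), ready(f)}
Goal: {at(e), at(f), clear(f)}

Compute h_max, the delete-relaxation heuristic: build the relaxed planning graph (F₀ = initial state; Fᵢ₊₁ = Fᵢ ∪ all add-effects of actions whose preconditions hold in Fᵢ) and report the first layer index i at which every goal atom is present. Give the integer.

F0 = init (6 atoms)
F1 = F0 ∪ {at(e), on(f), ready(a), ready(b), ready(e)}  (11 atoms)
F2 = F1 ∪ {clear(a), clear(f)}  (13 atoms)
goal ⊆ F2  ⇒  h_max = 2

2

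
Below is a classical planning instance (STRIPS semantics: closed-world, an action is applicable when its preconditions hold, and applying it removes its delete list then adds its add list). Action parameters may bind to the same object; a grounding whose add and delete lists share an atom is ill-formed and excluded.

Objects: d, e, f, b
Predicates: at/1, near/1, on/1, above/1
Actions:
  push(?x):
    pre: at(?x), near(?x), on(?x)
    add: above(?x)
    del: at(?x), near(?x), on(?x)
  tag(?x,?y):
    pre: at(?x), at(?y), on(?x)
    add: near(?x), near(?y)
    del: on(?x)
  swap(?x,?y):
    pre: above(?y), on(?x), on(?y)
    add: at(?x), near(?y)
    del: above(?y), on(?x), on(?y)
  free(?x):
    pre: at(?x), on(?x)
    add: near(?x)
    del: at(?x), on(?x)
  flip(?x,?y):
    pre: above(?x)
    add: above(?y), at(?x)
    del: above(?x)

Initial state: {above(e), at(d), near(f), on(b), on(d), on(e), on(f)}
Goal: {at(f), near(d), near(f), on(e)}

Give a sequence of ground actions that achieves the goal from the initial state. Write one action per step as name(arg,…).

flip(e,d); swap(f,d)

1. flip(e,d)  →  {above(d), at(d), at(e), near(f), on(b), on(d), on(e), on(f)}
2. swap(f,d)  →  {at(d), at(e), at(f), near(d), near(f), on(b), on(e)}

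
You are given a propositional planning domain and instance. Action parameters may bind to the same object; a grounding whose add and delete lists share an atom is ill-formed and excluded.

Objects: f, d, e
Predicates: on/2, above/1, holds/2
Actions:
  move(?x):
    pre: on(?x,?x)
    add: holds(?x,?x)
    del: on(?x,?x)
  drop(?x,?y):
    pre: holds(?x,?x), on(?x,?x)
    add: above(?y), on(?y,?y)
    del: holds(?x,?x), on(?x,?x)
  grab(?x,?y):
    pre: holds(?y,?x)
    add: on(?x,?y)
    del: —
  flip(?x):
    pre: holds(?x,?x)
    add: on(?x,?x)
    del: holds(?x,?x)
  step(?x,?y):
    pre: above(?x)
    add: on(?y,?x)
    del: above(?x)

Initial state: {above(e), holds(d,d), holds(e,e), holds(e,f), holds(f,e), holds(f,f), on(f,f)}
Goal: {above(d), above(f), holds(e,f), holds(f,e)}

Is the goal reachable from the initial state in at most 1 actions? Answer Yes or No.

No

1. drop(f,d)  →  {above(d), above(e), holds(d,d), holds(e,e), holds(e,f), holds(f,e), on(d,d)}
2. drop(d,f)  →  {above(d), above(e), above(f), holds(e,e), holds(e,f), holds(f,e), on(f,f)}
optimal plan length = 2; 2 > 1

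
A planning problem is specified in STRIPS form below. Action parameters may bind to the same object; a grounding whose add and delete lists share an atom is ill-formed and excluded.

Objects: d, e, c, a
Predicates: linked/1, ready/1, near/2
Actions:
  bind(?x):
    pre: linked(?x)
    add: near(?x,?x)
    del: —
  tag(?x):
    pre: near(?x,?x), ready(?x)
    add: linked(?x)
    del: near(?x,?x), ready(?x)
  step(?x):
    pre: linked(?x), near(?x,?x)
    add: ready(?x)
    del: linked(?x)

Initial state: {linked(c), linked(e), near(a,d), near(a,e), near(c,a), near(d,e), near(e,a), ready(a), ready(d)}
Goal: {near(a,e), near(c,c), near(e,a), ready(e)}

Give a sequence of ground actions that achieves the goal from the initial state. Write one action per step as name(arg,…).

1. bind(e)  →  {linked(c), linked(e), near(a,d), near(a,e), near(c,a), near(d,e), near(e,a), near(e,e), ready(a), ready(d)}
2. bind(c)  →  {linked(c), linked(e), near(a,d), near(a,e), near(c,a), near(c,c), near(d,e), near(e,a), near(e,e), ready(a), ready(d)}
3. step(e)  →  {linked(c), near(a,d), near(a,e), near(c,a), near(c,c), near(d,e), near(e,a), near(e,e), ready(a), ready(d), ready(e)}

bind(e); bind(c); step(e)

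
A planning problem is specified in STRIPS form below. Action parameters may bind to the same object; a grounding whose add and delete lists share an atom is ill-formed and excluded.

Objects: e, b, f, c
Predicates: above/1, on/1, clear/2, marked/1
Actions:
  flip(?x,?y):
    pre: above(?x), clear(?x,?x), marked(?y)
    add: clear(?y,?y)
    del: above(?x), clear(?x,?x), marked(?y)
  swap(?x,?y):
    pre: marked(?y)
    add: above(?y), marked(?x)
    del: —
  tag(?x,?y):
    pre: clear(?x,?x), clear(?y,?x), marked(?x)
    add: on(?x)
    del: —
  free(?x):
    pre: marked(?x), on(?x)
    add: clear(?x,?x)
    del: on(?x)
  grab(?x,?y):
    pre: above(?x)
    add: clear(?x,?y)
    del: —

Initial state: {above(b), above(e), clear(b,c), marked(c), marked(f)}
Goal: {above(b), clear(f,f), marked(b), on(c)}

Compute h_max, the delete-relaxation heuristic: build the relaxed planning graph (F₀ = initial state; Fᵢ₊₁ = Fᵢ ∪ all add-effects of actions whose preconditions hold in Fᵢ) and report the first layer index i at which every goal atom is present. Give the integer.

F0 = init (5 atoms)
F1 = F0 ∪ {above(c), above(f), clear(b,b), clear(b,e), clear(b,f), clear(e,b), clear(e,c), clear(e,e), clear(e,f), marked(b), marked(e)}  (16 atoms)
F2 = F1 ∪ {clear(c,b), clear(c,c), clear(c,e), clear(c,f), clear(f,b), clear(f,c), clear(f,e), clear(f,f), on(b), on(e)}  (26 atoms)
F3 = F2 ∪ {on(c), on(f)}  (28 atoms)
goal ⊆ F3  ⇒  h_max = 3

3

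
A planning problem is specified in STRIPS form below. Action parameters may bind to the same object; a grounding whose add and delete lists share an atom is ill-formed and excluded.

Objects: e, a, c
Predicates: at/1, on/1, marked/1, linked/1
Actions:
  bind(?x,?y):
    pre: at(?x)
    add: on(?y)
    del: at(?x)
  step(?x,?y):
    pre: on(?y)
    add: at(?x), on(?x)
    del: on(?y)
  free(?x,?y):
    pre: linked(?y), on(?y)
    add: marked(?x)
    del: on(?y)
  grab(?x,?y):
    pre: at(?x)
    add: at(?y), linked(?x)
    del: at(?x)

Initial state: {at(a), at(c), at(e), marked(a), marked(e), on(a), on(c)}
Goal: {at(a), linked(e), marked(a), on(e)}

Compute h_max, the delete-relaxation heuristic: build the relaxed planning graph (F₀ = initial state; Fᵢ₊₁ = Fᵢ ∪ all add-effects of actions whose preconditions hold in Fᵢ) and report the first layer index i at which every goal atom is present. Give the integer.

F0 = init (7 atoms)
F1 = F0 ∪ {linked(a), linked(c), linked(e), on(e)}  (11 atoms)
goal ⊆ F1  ⇒  h_max = 1

1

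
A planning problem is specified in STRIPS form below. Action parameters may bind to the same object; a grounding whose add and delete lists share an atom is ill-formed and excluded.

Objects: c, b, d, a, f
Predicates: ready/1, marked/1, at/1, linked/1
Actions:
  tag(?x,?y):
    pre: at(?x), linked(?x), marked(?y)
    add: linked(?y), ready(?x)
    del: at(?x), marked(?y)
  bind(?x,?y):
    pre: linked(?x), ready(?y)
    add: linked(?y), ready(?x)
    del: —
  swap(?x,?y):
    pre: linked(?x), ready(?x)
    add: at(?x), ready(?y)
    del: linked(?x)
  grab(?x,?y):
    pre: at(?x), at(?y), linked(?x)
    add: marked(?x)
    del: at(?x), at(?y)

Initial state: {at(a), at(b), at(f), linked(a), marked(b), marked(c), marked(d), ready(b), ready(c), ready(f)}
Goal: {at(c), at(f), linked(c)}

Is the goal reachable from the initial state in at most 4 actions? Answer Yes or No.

Yes

1. tag(a,c)  →  {at(b), at(f), linked(a), linked(c), marked(b), marked(d), ready(a), ready(b), ready(c), ready(f)}
2. swap(c,c)  →  {at(b), at(c), at(f), linked(a), marked(b), marked(d), ready(a), ready(b), ready(c), ready(f)}
3. bind(a,c)  →  {at(b), at(c), at(f), linked(a), linked(c), marked(b), marked(d), ready(a), ready(b), ready(c), ready(f)}
optimal plan length = 3; 3 ≤ 4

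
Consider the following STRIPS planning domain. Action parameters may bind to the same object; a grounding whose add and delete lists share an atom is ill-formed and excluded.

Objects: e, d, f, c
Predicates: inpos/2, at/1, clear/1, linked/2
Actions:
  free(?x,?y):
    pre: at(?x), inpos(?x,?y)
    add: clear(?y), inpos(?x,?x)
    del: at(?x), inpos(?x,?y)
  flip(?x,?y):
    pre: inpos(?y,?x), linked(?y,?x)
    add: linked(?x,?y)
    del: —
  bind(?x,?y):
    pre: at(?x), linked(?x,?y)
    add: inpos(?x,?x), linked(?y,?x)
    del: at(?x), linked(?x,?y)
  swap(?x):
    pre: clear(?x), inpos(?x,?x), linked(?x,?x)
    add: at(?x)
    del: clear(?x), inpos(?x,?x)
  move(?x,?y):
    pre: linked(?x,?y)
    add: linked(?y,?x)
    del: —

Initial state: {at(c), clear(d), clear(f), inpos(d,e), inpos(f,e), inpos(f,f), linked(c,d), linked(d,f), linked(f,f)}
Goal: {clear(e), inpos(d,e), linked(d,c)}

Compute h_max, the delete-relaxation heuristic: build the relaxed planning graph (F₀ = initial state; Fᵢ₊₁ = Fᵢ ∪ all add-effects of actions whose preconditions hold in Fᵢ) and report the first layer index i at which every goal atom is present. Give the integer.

F0 = init (9 atoms)
F1 = F0 ∪ {at(f), inpos(c,c), linked(d,c), linked(f,d)}  (13 atoms)
F2 = F1 ∪ {clear(e)}  (14 atoms)
goal ⊆ F2  ⇒  h_max = 2

2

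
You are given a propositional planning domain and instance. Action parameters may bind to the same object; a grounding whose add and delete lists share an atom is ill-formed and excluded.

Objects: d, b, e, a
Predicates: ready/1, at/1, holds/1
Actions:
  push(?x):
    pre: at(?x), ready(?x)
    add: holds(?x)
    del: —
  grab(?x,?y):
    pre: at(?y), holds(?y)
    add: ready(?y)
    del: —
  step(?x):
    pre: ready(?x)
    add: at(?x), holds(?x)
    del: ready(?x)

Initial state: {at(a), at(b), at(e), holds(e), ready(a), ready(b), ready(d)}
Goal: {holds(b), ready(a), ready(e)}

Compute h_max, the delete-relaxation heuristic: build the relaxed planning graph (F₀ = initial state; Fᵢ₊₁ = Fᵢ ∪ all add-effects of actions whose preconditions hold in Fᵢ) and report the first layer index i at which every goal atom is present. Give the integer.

1

F0 = init (7 atoms)
F1 = F0 ∪ {at(d), holds(a), holds(b), holds(d), ready(e)}  (12 atoms)
goal ⊆ F1  ⇒  h_max = 1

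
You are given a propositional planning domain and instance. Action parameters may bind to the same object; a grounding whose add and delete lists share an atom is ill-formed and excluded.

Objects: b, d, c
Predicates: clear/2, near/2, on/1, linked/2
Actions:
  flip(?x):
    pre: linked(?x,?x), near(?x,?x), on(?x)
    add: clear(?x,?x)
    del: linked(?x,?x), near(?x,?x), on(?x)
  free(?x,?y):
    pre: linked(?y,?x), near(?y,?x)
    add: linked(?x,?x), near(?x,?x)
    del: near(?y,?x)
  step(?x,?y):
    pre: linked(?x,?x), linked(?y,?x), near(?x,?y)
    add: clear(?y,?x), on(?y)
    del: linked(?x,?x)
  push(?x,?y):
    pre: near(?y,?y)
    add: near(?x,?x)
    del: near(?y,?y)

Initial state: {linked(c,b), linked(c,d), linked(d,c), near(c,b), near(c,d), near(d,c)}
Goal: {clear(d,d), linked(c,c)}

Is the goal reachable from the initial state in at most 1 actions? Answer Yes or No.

1. free(d,c)  →  {linked(c,b), linked(c,d), linked(d,c), linked(d,d), near(c,b), near(d,c), near(d,d)}
2. free(c,d)  →  {linked(c,b), linked(c,c), linked(c,d), linked(d,c), linked(d,d), near(c,b), near(c,c), near(d,d)}
3. step(d,d)  →  {clear(d,d), linked(c,b), linked(c,c), linked(c,d), linked(d,c), near(c,b), near(c,c), near(d,d), on(d)}
optimal plan length = 3; 3 > 1

No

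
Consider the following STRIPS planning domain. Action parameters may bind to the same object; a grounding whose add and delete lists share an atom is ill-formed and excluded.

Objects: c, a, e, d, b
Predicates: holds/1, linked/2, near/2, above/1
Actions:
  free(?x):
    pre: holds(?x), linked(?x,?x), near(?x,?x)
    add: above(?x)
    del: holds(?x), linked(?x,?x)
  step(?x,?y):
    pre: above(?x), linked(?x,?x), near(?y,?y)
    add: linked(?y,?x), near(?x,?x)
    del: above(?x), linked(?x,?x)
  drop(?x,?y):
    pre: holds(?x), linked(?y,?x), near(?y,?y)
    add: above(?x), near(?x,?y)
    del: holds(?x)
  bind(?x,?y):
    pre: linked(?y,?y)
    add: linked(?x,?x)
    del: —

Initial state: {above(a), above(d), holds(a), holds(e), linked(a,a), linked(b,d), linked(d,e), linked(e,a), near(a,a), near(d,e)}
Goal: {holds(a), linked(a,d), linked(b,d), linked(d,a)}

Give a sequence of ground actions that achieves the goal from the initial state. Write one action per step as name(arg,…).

1. bind(d,a)  →  {above(a), above(d), holds(a), holds(e), linked(a,a), linked(b,d), linked(d,d), linked(d,e), linked(e,a), near(a,a), near(d,e)}
2. step(d,a)  →  {above(a), holds(a), holds(e), linked(a,a), linked(a,d), linked(b,d), linked(d,e), linked(e,a), near(a,a), near(d,d), near(d,e)}
3. step(a,d)  →  {holds(a), holds(e), linked(a,d), linked(b,d), linked(d,a), linked(d,e), linked(e,a), near(a,a), near(d,d), near(d,e)}

bind(d,a); step(d,a); step(a,d)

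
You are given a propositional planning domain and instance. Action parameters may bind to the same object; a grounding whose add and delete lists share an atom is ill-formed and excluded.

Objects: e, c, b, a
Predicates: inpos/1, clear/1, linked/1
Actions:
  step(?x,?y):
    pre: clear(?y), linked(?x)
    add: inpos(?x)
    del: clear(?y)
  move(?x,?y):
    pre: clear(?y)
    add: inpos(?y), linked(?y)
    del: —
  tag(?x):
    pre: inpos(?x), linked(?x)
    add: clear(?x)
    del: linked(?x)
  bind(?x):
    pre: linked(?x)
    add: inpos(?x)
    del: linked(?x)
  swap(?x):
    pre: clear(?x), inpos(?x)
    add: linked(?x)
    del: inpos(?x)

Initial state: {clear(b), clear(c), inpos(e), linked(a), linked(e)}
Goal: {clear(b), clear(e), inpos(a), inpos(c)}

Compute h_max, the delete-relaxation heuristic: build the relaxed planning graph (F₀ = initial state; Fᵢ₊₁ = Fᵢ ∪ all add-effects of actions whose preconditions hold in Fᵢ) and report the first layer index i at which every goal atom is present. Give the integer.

F0 = init (5 atoms)
F1 = F0 ∪ {clear(e), inpos(a), inpos(b), inpos(c), linked(b), linked(c)}  (11 atoms)
goal ⊆ F1  ⇒  h_max = 1

1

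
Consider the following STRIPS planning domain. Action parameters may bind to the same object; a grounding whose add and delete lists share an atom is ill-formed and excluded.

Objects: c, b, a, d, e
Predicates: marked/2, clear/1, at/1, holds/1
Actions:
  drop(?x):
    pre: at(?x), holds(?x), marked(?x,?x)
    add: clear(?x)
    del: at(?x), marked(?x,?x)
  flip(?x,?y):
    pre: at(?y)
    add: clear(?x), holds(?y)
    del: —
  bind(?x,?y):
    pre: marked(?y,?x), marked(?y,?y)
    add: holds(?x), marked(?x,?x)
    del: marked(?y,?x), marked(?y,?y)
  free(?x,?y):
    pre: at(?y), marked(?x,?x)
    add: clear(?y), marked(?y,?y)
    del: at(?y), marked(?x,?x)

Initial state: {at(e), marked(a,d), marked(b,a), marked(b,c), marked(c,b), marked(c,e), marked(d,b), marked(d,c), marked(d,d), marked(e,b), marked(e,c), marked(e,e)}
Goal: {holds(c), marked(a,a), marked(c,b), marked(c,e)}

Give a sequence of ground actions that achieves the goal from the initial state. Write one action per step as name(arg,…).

bind(c,d); bind(b,e); bind(a,b)

1. bind(c,d)  →  {at(e), holds(c), marked(a,d), marked(b,a), marked(b,c), marked(c,b), marked(c,c), marked(c,e), marked(d,b), marked(e,b), marked(e,c), marked(e,e)}
2. bind(b,e)  →  {at(e), holds(b), holds(c), marked(a,d), marked(b,a), marked(b,b), marked(b,c), marked(c,b), marked(c,c), marked(c,e), marked(d,b), marked(e,c)}
3. bind(a,b)  →  {at(e), holds(a), holds(b), holds(c), marked(a,a), marked(a,d), marked(b,c), marked(c,b), marked(c,c), marked(c,e), marked(d,b), marked(e,c)}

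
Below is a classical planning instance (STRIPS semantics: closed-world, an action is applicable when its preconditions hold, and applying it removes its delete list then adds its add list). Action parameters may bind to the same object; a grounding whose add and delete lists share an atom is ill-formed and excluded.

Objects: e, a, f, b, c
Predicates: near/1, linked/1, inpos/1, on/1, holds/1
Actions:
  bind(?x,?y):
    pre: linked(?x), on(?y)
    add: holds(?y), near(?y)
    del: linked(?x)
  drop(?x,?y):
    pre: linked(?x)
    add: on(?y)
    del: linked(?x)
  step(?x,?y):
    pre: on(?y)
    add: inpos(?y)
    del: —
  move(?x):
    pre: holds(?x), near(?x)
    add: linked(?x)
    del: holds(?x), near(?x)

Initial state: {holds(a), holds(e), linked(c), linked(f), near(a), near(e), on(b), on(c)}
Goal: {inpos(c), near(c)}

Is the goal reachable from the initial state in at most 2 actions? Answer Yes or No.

Yes

1. bind(f,c)  →  {holds(a), holds(c), holds(e), linked(c), near(a), near(c), near(e), on(b), on(c)}
2. step(e,c)  →  {holds(a), holds(c), holds(e), inpos(c), linked(c), near(a), near(c), near(e), on(b), on(c)}
optimal plan length = 2; 2 ≤ 2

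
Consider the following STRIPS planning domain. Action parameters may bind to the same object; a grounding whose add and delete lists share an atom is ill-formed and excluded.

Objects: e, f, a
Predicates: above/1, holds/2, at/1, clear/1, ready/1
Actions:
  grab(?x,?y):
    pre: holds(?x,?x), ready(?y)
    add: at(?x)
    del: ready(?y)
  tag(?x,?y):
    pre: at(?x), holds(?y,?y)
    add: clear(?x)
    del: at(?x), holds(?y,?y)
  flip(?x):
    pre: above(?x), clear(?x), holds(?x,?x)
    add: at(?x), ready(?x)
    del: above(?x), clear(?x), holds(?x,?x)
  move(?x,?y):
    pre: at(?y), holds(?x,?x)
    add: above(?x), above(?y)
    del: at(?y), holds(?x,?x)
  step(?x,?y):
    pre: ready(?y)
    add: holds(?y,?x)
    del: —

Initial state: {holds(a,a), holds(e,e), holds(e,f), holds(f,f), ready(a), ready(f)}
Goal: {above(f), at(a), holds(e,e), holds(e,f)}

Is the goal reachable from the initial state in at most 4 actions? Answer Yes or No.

1. grab(e,f)  →  {at(e), holds(a,a), holds(e,e), holds(e,f), holds(f,f), ready(a)}
2. grab(a,a)  →  {at(a), at(e), holds(a,a), holds(e,e), holds(e,f), holds(f,f)}
3. move(f,e)  →  {above(e), above(f), at(a), holds(a,a), holds(e,e), holds(e,f)}
optimal plan length = 3; 3 ≤ 4

Yes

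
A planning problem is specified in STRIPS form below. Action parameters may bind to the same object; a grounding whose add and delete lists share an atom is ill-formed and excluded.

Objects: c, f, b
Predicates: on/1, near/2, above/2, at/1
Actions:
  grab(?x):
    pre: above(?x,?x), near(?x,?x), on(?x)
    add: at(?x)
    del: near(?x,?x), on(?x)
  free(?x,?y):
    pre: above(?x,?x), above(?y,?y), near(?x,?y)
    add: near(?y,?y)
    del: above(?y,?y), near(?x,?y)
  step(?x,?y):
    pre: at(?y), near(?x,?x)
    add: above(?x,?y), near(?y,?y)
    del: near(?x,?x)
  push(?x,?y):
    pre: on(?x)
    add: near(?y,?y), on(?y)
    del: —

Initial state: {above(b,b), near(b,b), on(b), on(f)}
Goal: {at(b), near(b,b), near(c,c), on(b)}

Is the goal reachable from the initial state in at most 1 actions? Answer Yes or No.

No

1. grab(b)  →  {above(b,b), at(b), on(f)}
2. push(f,c)  →  {above(b,b), at(b), near(c,c), on(c), on(f)}
3. push(c,b)  →  {above(b,b), at(b), near(b,b), near(c,c), on(b), on(c), on(f)}
optimal plan length = 3; 3 > 1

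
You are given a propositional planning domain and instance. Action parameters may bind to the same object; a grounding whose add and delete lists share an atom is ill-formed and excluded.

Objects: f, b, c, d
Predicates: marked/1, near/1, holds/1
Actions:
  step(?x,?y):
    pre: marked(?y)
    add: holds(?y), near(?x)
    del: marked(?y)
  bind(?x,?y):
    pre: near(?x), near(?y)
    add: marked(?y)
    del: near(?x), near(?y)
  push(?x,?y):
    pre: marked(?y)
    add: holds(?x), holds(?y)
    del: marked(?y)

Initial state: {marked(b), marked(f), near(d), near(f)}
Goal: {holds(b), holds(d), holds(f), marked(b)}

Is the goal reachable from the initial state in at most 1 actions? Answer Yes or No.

1. step(f,f)  →  {holds(f), marked(b), near(d), near(f)}
2. bind(f,d)  →  {holds(f), marked(b), marked(d)}
3. push(b,d)  →  {holds(b), holds(d), holds(f), marked(b)}
optimal plan length = 3; 3 > 1

No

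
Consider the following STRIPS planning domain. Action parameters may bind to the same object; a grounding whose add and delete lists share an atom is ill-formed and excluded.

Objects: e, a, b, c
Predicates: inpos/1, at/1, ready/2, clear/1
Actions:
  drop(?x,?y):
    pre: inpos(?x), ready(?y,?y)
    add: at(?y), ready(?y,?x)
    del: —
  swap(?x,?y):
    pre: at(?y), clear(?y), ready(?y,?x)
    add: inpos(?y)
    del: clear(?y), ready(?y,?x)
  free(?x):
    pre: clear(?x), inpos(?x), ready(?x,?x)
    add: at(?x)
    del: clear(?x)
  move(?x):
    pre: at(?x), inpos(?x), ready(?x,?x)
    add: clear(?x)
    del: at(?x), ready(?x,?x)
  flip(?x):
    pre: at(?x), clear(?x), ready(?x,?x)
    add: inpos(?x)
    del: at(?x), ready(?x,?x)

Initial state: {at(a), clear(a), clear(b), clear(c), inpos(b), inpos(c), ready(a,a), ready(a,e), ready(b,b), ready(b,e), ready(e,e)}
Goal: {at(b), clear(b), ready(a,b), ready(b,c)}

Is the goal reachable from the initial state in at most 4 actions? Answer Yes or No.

1. drop(b,a)  →  {at(a), clear(a), clear(b), clear(c), inpos(b), inpos(c), ready(a,a), ready(a,b), ready(a,e), ready(b,b), ready(b,e), ready(e,e)}
2. drop(c,b)  →  {at(a), at(b), clear(a), clear(b), clear(c), inpos(b), inpos(c), ready(a,a), ready(a,b), ready(a,e), ready(b,b), ready(b,c), ready(b,e), ready(e,e)}
optimal plan length = 2; 2 ≤ 4

Yes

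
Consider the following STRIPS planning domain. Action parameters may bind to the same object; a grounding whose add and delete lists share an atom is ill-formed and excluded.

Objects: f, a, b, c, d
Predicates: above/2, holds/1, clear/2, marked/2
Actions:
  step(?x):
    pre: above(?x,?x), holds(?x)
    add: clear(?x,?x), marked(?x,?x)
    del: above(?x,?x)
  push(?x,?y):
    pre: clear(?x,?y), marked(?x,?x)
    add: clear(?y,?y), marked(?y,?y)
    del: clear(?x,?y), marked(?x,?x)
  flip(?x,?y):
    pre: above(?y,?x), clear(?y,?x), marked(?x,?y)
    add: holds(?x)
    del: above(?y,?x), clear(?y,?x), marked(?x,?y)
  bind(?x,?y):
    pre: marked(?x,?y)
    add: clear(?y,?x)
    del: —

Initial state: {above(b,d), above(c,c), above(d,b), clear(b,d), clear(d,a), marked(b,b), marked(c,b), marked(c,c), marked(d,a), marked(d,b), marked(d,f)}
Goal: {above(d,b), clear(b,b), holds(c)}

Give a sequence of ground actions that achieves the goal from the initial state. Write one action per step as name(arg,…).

bind(b,b); bind(c,c); flip(c,c)

1. bind(b,b)  →  {above(b,d), above(c,c), above(d,b), clear(b,b), clear(b,d), clear(d,a), marked(b,b), marked(c,b), marked(c,c), marked(d,a), marked(d,b), marked(d,f)}
2. bind(c,c)  →  {above(b,d), above(c,c), above(d,b), clear(b,b), clear(b,d), clear(c,c), clear(d,a), marked(b,b), marked(c,b), marked(c,c), marked(d,a), marked(d,b), marked(d,f)}
3. flip(c,c)  →  {above(b,d), above(d,b), clear(b,b), clear(b,d), clear(d,a), holds(c), marked(b,b), marked(c,b), marked(d,a), marked(d,b), marked(d,f)}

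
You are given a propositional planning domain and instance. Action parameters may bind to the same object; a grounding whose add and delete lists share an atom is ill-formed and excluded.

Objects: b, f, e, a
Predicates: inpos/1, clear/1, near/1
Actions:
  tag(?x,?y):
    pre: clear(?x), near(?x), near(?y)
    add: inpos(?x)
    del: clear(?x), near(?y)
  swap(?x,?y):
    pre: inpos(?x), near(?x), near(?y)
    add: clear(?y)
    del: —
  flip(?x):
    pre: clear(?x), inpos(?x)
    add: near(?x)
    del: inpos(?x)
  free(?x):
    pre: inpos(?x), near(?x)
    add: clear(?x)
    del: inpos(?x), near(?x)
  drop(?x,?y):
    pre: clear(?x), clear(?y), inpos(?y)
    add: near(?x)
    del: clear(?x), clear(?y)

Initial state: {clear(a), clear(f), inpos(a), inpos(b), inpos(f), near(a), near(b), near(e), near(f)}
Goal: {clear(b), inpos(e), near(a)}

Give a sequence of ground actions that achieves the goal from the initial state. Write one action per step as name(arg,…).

swap(b,b); swap(b,e); tag(e,b)

1. swap(b,b)  →  {clear(a), clear(b), clear(f), inpos(a), inpos(b), inpos(f), near(a), near(b), near(e), near(f)}
2. swap(b,e)  →  {clear(a), clear(b), clear(e), clear(f), inpos(a), inpos(b), inpos(f), near(a), near(b), near(e), near(f)}
3. tag(e,b)  →  {clear(a), clear(b), clear(f), inpos(a), inpos(b), inpos(e), inpos(f), near(a), near(e), near(f)}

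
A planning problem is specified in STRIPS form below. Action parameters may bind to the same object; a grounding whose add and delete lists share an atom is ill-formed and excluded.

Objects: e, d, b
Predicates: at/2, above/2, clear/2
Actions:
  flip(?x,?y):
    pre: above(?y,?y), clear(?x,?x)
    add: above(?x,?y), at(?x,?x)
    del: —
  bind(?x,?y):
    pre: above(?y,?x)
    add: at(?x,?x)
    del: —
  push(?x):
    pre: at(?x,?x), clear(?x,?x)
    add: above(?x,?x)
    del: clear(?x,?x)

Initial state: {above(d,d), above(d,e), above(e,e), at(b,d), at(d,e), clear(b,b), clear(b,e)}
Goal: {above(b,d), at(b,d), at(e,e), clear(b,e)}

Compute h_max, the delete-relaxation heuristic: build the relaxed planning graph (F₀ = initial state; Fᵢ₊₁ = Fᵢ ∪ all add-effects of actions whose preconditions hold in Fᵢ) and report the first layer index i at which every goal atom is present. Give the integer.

F0 = init (7 atoms)
F1 = F0 ∪ {above(b,d), above(b,e), at(b,b), at(d,d), at(e,e)}  (12 atoms)
goal ⊆ F1  ⇒  h_max = 1

1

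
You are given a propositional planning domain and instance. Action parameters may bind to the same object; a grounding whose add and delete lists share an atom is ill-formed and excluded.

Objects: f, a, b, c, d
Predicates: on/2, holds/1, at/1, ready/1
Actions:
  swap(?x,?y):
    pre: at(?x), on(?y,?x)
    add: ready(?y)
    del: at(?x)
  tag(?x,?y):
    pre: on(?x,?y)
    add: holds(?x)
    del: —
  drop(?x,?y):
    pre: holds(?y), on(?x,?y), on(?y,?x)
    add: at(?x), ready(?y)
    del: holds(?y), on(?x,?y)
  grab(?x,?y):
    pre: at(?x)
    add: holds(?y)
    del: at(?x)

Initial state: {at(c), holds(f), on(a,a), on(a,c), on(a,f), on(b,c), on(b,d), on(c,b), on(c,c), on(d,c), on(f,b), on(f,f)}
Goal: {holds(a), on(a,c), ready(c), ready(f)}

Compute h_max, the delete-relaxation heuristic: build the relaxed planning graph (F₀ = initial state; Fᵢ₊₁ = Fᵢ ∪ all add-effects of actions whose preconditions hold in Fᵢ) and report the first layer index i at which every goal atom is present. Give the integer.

1

F0 = init (12 atoms)
F1 = F0 ∪ {at(f), holds(a), holds(b), holds(c), holds(d), ready(a), ready(b), ready(c), ready(d), ready(f)}  (22 atoms)
goal ⊆ F1  ⇒  h_max = 1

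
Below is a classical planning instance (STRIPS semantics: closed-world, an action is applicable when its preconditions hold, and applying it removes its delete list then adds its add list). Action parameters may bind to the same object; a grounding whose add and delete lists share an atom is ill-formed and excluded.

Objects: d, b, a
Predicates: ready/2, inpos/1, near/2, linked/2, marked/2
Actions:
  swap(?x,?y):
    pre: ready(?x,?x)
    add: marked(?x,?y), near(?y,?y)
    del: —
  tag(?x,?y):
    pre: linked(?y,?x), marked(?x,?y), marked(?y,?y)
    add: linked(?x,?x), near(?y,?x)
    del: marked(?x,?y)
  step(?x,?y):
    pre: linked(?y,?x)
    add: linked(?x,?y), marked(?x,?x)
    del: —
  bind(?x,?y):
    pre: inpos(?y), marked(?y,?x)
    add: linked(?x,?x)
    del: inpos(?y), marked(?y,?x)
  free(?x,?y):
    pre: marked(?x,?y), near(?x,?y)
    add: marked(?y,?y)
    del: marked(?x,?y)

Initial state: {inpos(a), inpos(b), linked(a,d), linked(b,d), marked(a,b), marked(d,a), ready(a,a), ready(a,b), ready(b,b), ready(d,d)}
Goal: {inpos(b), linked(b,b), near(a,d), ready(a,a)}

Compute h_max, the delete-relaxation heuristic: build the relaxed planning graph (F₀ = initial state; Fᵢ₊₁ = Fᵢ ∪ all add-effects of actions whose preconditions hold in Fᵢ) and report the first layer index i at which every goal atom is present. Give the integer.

F0 = init (10 atoms)
F1 = F0 ∪ {linked(b,b), linked(d,a), linked(d,b), marked(a,a), marked(a,d), marked(b,a), marked(b,b), marked(b,d), marked(d,b), marked(d,d), near(a,a), near(b,b), near(d,d)}  (23 atoms)
F2 = F1 ∪ {linked(a,a), linked(d,d), near(a,d), near(b,d), near(d,a), near(d,b)}  (29 atoms)
goal ⊆ F2  ⇒  h_max = 2

2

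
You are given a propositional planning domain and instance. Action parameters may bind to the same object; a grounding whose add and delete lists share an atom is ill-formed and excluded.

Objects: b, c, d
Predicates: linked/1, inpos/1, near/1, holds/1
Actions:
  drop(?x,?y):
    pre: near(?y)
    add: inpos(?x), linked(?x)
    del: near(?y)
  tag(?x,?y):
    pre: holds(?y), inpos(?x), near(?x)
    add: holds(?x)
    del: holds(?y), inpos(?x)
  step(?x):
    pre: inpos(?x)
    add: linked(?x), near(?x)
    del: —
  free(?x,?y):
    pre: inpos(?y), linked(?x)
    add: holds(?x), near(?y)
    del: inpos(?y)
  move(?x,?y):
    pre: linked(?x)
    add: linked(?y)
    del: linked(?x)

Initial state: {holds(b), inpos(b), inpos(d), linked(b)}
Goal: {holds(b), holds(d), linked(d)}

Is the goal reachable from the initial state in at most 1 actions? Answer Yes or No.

No

1. step(d)  →  {holds(b), inpos(b), inpos(d), linked(b), linked(d), near(d)}
2. free(d,b)  →  {holds(b), holds(d), inpos(d), linked(b), linked(d), near(b), near(d)}
optimal plan length = 2; 2 > 1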